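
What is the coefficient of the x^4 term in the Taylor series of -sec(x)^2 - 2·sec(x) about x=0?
Expand to order 4: -sec(x)^2 - 2·sec(x) = -13·x^4/12 - 2·x^2 - 3 + O(x^5).
The coefficient of x^4 is -13/12.

Final answer: -13/12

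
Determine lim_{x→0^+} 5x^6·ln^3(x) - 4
The product is a 0·∞ indeterminate form at x → 0⁺.
Rewrite the product as 5·ln^3(x) / x^(-6) and apply L'Hôpital, or use the standard hierarchy x^(-6) ≫ |ln x|^3 as x → 0⁺.
The indeterminate product → 0, so the limit = -4.

Final answer: -4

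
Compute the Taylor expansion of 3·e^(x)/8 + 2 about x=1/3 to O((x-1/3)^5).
3·e^(1/3)/8 + 2 + 3·e^(1/3)·(x - 1/3)/8 + 3·e^(1/3)·(x - 1/3)^2/16 + e^(1/3)·(x - 1/3)^3/16 + e^(1/3)·(x - 1/3)^4/64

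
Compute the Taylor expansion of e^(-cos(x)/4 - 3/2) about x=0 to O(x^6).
-x^4·e^(-7/4)/384 + x^2·e^(-7/4)/8 + e^(-7/4)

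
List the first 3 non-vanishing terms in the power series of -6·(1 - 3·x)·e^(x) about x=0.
15·x^2 + 12·x - 6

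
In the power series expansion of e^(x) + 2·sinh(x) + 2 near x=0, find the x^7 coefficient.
Expand to order 7: e^(x) + 2·sinh(x) + 2 = x^7/1680 + x^6/720 + x^5/40 + x^4/24 + x^3/2 + x^2/2 + 3·x + 3 + O(x^8).
The coefficient of x^7 is 1/1680.

Final answer: 1/1680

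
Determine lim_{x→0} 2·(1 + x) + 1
Direct substitution at x = 0 gives 3.

Final answer: 3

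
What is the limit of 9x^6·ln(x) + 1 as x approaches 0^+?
The product is a 0·∞ indeterminate form at x → 0⁺.
Rewrite the product as 9·ln(x) / x^(-6) and apply L'Hôpital, or use the standard hierarchy x^(-6) ≫ |ln x| as x → 0⁺.
The indeterminate product → 0, so the limit = 1.

Final answer: 1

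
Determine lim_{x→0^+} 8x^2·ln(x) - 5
The product is a 0·∞ indeterminate form at x → 0⁺.
Rewrite the product as 8·ln(x) / x^(-2) and apply L'Hôpital, or use the standard hierarchy x^(-2) ≫ |ln x| as x → 0⁺.
The indeterminate product → 0, so the limit = -5.

Final answer: -5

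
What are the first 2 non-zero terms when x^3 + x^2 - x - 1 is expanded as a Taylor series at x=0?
-x - 1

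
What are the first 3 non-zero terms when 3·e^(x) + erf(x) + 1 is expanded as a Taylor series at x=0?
3·x^2/2 + x·(2/√(π) + 3) + 4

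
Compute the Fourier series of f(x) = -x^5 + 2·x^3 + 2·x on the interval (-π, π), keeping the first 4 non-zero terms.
(-260 - 2·π^4 + 44·π^2)·sin(x) + (-7·π^2 + 17/2 + π^4)·sin(2·x) + (-2·π^4/3 - 44/81 + 76·π^2/27)·sin(3·x) + (-13·π^2/8 - 25/64 + π^4/2)·sin(4·x)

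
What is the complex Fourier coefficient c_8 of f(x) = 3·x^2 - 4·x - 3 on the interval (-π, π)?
Compute the real Fourier coefficients first: a_8 = 3/16, b_8 = 1.
Then c_8 = (a_8 − i·b_8)/2 = 3/32 - i/2.

Final answer: 3/32 - i/2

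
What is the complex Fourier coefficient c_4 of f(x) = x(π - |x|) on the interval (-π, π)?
Compute the real Fourier coefficients first: a_4 = 0, b_4 = 0.
Then c_4 = (a_4 − i·b_4)/2 = 0.

Final answer: 0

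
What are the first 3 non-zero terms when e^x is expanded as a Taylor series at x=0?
x^2/2 + x + 1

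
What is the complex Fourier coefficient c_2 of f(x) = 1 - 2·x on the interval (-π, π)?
Compute the real Fourier coefficients first: a_2 = 0, b_2 = 2.
Then c_2 = (a_2 − i·b_2)/2 = -i.

Final answer: -i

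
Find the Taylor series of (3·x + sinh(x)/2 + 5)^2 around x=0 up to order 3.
5·x^3/6 + 49·x^2/4 + 35·x + 25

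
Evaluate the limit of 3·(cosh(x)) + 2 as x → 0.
Direct substitution at x = 0 gives 5.

Final answer: 5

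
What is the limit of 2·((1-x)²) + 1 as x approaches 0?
Direct substitution at x = 0 gives 3.

Final answer: 3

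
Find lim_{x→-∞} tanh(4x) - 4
Evaluate the dominant behaviour as x → -∞; each term tends to a finite value or vanishes.
Limit = -5.

Final answer: -5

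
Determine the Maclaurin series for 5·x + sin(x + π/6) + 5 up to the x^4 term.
x^4/48 - √(3)·x^3/12 - x^2/4 + x·(√(3)/2 + 5) + 11/2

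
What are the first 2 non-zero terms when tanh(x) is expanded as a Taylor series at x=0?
-x^3/3 + x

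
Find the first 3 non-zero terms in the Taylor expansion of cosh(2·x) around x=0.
2·x^4/3 + 2·x^2 + 1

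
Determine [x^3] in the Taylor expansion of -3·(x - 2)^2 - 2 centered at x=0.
Expand to order 3: -3·(x - 2)^2 - 2 = -3·x^2 + 12·x - 14 + O(x^4).
The coefficient of x^3 is 0.

Final answer: 0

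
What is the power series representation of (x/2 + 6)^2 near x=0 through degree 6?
x^2/4 + 6·x + 36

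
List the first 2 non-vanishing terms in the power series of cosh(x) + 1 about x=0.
x^2/2 + 2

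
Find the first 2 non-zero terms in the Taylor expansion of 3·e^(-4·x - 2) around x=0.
-12·x·e^(-2) + 3·e^(-2)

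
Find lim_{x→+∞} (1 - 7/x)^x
As x → +∞: this is the defining limit (1 - 7/x)^x → e^(-7).
Limit = e^(-7).

Final answer: e^(-7)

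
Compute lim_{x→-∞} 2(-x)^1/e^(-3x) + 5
The quotient is an ∞/∞ indeterminate form as x → -∞.
Compare growth rates of the dominant terms (exponentials ≫ polynomials ≫ logarithms), or apply L'Hôpital's rule; the quotient → 0.
Adding the constant: 0 + 5 = 5. Limit = 5.

Final answer: 5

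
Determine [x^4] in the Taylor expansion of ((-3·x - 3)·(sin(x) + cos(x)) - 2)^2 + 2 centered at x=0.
Expand to order 4: ((-3·x - 3)·(sin(x) + cos(x)) - 2)^2 + 2 = -51·x^4/2 - 2·x^3 + 51·x^2 + 60·x + 27 + O(x^5).
The coefficient of x^4 is -51/2.

Final answer: -51/2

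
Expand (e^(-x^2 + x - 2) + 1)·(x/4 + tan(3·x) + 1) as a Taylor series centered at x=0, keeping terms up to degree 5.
x^5·(13621·e^(-2)/480 + 162/5) + 19·x^4·e^(-2)/3 + x^3·(157·e^(-2)/24 + 9) + 11·x^2·e^(-2)/4 + x·(17·e^(-2)/4 + 13/4) + e^(-2) + 1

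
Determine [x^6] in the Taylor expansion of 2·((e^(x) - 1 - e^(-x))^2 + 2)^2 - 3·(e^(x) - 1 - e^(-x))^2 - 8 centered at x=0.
1096/45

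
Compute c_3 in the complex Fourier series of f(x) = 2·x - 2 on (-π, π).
Compute the real Fourier coefficients first: a_3 = 0, b_3 = 4/3.
Then c_3 = (a_3 − i·b_3)/2 = -2·i/3.

Final answer: -2·i/3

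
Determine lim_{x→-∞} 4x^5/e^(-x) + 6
The quotient is an ∞/∞ indeterminate form as x → -∞.
Compare growth rates of the dominant terms (exponentials ≫ polynomials ≫ logarithms), or apply L'Hôpital's rule; the quotient → 0.
Adding the constant: 0 + 6 = 6. Limit = 6.

Final answer: 6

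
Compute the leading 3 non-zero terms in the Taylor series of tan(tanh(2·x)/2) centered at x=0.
14·x^5/15 - x^3 + x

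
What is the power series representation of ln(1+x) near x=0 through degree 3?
x^3/3 - x^2/2 + x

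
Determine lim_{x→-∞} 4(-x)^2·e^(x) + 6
The product is a 0·∞ indeterminate form at x → -∞.
Rewrite the product as 4(-x)^2 / e^(-x) (an ∞/∞ form) and apply L'Hôpital, or use the standard hierarchy e^(|x|) ≫ |(-x)^2| as x → -∞.
The indeterminate product → 0, so the limit = 6.

Final answer: 6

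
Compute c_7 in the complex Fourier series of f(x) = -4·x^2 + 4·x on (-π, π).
Compute the real Fourier coefficients first: a_7 = 16/49, b_7 = 8/7.
Then c_7 = (a_7 − i·b_7)/2 = 8/49 - 4·i/7.

Final answer: 8/49 - 4·i/7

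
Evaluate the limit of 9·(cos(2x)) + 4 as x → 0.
Direct substitution at x = 0 gives 13.

Final answer: 13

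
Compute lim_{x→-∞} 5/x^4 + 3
Evaluate the dominant behaviour as x → -∞; each term tends to a finite value or vanishes.
Limit = 3.

Final answer: 3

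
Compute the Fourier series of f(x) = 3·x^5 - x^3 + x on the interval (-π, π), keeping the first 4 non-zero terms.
(-122·π^2 + 6·π^4 + 734)·sin(x) + (-3·π^4 - 25 + 16·π^2)·sin(2·x) + (-46·π^2/9 + 110/27 + 2·π^4)·sin(3·x) + (-3·π^4/2 - 89/64 + 19·π^2/8)·sin(4·x)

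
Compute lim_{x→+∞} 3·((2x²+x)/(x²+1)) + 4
Evaluate the dominant behaviour as x → +∞; each term tends to a finite value or vanishes.
Limit = 10.

Final answer: 10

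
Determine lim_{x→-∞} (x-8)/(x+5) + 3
Evaluate the dominant behaviour as x → -∞; each term tends to a finite value or vanishes.
Limit = 4.

Final answer: 4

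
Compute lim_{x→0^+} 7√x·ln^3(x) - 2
The product is a 0·∞ indeterminate form at x → 0⁺.
Rewrite the product as 7·ln^3(x) / x^(-1/2) and apply L'Hôpital, or use the standard hierarchy x^(-1/2) ≫ |ln x|^3 as x → 0⁺.
The indeterminate product → 0, so the limit = -2.

Final answer: -2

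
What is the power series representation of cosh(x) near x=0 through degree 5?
x^4/24 + x^2/2 + 1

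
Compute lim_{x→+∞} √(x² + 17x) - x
This is an ∞ − ∞ indeterminate form.
Multiply and divide by the conjugate √(x²+17x) + x; the x² terms cancel, leaving (17x)/(√(x²+17x)+x) → 17/2.
Limit = 17/2.

Final answer: 17/2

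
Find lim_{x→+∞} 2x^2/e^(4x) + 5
The quotient is an ∞/∞ indeterminate form as x → +∞.
The exponential denominator e^(4x) dominates the polynomial numerator (e^x ≫ x^2 as x → ∞), so the quotient → 0.
Adding the constant: 0 + 5 = 5. Limit = 5.

Final answer: 5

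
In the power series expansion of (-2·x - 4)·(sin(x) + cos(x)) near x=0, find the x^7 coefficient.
Expand to order 7: (-2·x - 4)·(sin(x) + cos(x)) = x^7/280 - x^6/90 - 7·x^5/60 + x^4/6 + 5·x^3/3 - 6·x - 4 + O(x^8).
The coefficient of x^7 is 1/280.

Final answer: 1/280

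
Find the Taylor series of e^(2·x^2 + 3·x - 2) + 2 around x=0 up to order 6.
4343·x^6·e^(-2)/240 + 681·x^5·e^(-2)/40 + 115·x^4·e^(-2)/8 + 21·x^3·e^(-2)/2 + 13·x^2·e^(-2)/2 + 3·x·e^(-2) + e^(-2) + 2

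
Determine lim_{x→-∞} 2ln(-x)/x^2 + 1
The quotient is an ∞/∞ indeterminate form as x → -∞.
Compare growth rates of the dominant terms (exponentials ≫ polynomials ≫ logarithms), or apply L'Hôpital's rule; the quotient → 0.
Adding the constant: 0 + 1 = 1. Limit = 1.

Final answer: 1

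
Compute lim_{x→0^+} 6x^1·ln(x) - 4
The product is a 0·∞ indeterminate form at x → 0⁺.
Rewrite the product as 6·ln(x) / x^(-1) and apply L'Hôpital, or use the standard hierarchy x^(-1) ≫ |ln x| as x → 0⁺.
The indeterminate product → 0, so the limit = -4.

Final answer: -4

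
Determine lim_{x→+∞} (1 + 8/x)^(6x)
As x → +∞: write (1 + 8/x)^(6x) = ((1 + 8/x)^x)^6 → (e^8)^6 = e^48.
Limit = e^(48).

Final answer: e^(48)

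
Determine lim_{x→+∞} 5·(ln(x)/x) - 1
Evaluate the dominant behaviour as x → +∞; each term tends to a finite value or vanishes.
Limit = -1.

Final answer: -1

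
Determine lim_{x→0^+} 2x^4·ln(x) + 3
The product is a 0·∞ indeterminate form at x → 0⁺.
Rewrite the product as 2·ln(x) / x^(-4) and apply L'Hôpital, or use the standard hierarchy x^(-4) ≫ |ln x| as x → 0⁺.
The indeterminate product → 0, so the limit = 3.

Final answer: 3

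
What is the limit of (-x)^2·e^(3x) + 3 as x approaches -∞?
The product is a 0·∞ indeterminate form at x → -∞.
Rewrite the product as (-x)^2 / e^(-3x) (an ∞/∞ form) and apply L'Hôpital, or use the standard hierarchy e^(3|x|) ≫ |(-x)^2| as x → -∞.
The indeterminate product → 0, so the limit = 3.

Final answer: 3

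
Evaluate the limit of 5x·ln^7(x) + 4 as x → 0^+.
The product is a 0·∞ indeterminate form at x → 0⁺.
Rewrite the product as 5·ln^7(x) / x^(-1) and apply L'Hôpital, or use the standard hierarchy x^(-1) ≫ |ln x|^7 as x → 0⁺.
The indeterminate product → 0, so the limit = 4.

Final answer: 4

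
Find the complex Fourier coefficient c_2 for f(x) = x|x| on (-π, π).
Compute the real Fourier coefficients first: a_2 = 0, b_2 = -π.
Then c_2 = (a_2 − i·b_2)/2 = i·π/2.

Final answer: i·π/2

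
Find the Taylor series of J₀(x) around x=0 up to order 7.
-x^6/2304 + x^4/64 - x^2/4 + 1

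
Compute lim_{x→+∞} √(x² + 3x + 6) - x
This is an ∞ − ∞ indeterminate form.
Multiply and divide by the conjugate √(x²+3x + 6) + x; the x² terms cancel, leaving (3x + 6)/(√(x²+3x + 6)+x) → 3/2.
Limit = 3/2.

Final answer: 3/2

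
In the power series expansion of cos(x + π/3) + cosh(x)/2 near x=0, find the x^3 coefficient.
Expand to order 3: cos(x + π/3) + cosh(x)/2 = √(3)·x^3/12 - √(3)·x/2 + 1 + O(x^4).
The coefficient of x^3 is √(3)/12.

Final answer: √(3)/12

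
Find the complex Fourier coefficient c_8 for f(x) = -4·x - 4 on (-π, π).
Compute the real Fourier coefficients first: a_8 = 0, b_8 = 1.
Then c_8 = (a_8 − i·b_8)/2 = -i/2.

Final answer: -i/2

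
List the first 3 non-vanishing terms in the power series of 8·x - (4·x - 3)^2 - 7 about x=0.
-16·x^2 + 32·x - 16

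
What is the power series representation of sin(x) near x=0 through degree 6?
x^5/120 - x^3/6 + x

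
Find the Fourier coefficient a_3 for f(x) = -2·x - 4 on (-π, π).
a_3 = (1/π) ∫_{-π}^{π} f(x)·cos(3x) dx.
Evaluate the integral (use parity and integration by parts as needed): a_3 = 0.

Final answer: 0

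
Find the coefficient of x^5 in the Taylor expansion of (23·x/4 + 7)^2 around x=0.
Expand to order 5: (23·x/4 + 7)^2 = 529·x^2/16 + 161·x/2 + 49 + O(x^6).
The coefficient of x^5 is 0.

Final answer: 0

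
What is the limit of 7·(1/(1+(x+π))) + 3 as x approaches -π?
Direct substitution at x = -π gives 10.

Final answer: 10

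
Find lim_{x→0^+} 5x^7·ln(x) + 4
The product is a 0·∞ indeterminate form at x → 0⁺.
Rewrite the product as 5·ln(x) / x^(-7) and apply L'Hôpital, or use the standard hierarchy x^(-7) ≫ |ln x| as x → 0⁺.
The indeterminate product → 0, so the limit = 4.

Final answer: 4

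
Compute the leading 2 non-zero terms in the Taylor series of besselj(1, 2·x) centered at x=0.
-x^3/2 + x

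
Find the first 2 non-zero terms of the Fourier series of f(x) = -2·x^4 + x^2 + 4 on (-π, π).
(-100 + 16·π^2)·cos(x) - 2·π^4/5 + π^2/3 + 4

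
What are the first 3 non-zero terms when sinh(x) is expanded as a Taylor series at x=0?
x^5/120 + x^3/6 + x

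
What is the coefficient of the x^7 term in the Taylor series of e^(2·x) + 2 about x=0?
Expand to order 7: e^(2·x) + 2 = 8·x^7/315 + 4·x^6/45 + 4·x^5/15 + 2·x^4/3 + 4·x^3/3 + 2·x^2 + 2·x + 3 + O(x^8).
The coefficient of x^7 is 8/315.

Final answer: 8/315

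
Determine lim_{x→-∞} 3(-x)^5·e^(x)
This is a 0·∞ indeterminate form at x → -∞.
Rewrite the product as 3(-x)^5 / e^(-x) (an ∞/∞ form) and apply L'Hôpital, or use the standard hierarchy e^(|x|) ≫ |(-x)^5| as x → -∞.
The indeterminate product → 0, so the limit = 0.

Final answer: 0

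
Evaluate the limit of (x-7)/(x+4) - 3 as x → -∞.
Evaluate the dominant behaviour as x → -∞; each term tends to a finite value or vanishes.
Limit = -2.

Final answer: -2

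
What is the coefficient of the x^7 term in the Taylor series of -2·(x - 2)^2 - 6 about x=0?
Expand to order 7: -2·(x - 2)^2 - 6 = -2·x^2 + 8·x - 14 + O(x^8).
The coefficient of x^7 is 0.

Final answer: 0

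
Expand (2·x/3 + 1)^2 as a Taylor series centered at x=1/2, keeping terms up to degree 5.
16/9 + 16·(x - 1/2)/9 + 4·(x - 1/2)^2/9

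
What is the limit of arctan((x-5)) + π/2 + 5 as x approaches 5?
Direct substitution at x = 5 gives π/2 + 5.

Final answer: π/2 + 5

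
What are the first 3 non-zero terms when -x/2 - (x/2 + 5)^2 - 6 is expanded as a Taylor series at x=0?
-x^2/4 - 11·x/2 - 31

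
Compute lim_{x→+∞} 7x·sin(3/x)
As x → +∞: let u = 3/x → 0⁺; then 7·x·sin(3/x) = 7·3·sin(u)/u → 7·3·1 = 21.
Limit = 21.

Final answer: 21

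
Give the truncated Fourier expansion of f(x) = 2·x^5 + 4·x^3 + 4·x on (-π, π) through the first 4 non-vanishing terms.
(-72·π^2 + 4·π^4 + 440)·sin(x) + (-2·π^4 - 13 + 6·π^2)·sin(2·x) + (-8·π^2/27 + 232/81 + 4·π^4/3)·sin(3·x) + (-π^4 - 3·π^2/4 - 55/32)·sin(4·x)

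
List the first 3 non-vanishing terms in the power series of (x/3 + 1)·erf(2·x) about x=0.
-16·x^3/(3·√(π)) + 4·x^2/(3·√(π)) + 4·x/√(π)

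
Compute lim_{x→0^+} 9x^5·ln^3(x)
This is a 0·∞ indeterminate form at x → 0⁺.
Rewrite the product as 9·ln^3(x) / x^(-5) and apply L'Hôpital, or use the standard hierarchy x^(-5) ≫ |ln x|^3 as x → 0⁺.
The indeterminate product → 0, so the limit = 0.

Final answer: 0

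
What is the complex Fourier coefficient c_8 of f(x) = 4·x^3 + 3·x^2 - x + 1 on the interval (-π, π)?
Compute the real Fourier coefficients first: a_8 = 3/16, b_8 = 11/32 - π^2.
Then c_8 = (a_8 − i·b_8)/2 = 3/32 - 11·i/64 + i·π^2/2.

Final answer: 3/32 - 11·i/64 + i·π^2/2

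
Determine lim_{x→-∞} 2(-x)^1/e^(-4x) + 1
The quotient is an ∞/∞ indeterminate form as x → -∞.
Compare growth rates of the dominant terms (exponentials ≫ polynomials ≫ logarithms), or apply L'Hôpital's rule; the quotient → 0.
Adding the constant: 0 + 1 = 1. Limit = 1.

Final answer: 1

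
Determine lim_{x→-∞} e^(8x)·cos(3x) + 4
Evaluate the dominant behaviour as x → -∞; each term tends to a finite value or vanishes.
Limit = 4.

Final answer: 4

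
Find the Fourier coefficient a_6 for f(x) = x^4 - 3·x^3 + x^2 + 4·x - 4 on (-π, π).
a_6 = (1/π) ∫_{-π}^{π} f(x)·cos(6x) dx.
Evaluate the integral (use parity and integration by parts as needed): a_6 = 2/27 + 2·π^2/9.

Final answer: 2/27 + 2·π^2/9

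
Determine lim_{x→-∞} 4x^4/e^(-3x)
This is an ∞/∞ indeterminate form as x → -∞.
Compare growth rates of the dominant terms (exponentials ≫ polynomials ≫ logarithms), or apply L'Hôpital's rule; the quotient → 0.
Limit = 0.

Final answer: 0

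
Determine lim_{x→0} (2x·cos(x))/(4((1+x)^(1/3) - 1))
Both numerator and denominator → 0 as x → 0; this is a 0/0 indeterminate form.
Expand each to leading order near x = 0: numerator ~ 2·x, denominator ~ 4·x/3.
The limit of the ratio is 3/2.

Final answer: 3/2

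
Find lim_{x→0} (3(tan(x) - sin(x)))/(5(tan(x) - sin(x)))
Both numerator and denominator → 0 as x → 0; this is a 0/0 indeterminate form.
Expand each to leading order near x = 0: numerator ~ 3·x^3/2, denominator ~ 5·x^3/2.
The limit of the ratio is 3/5.

Final answer: 3/5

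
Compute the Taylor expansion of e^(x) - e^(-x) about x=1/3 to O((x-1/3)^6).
(-1 + e^(2/3))·e^(-1/3) + (1 + e^(2/3))·e^(-1/3)·(x - 1/3) + (-1 + e^(2/3))·e^(-1/3)·(x - 1/3)^2/2 + (1 + e^(2/3))·e^(-1/3)·(x - 1/3)^3/6 + (-1 + e^(2/3))·e^(-1/3)·(x - 1/3)^4/24 + (1 + e^(2/3))·e^(-1/3)·(x - 1/3)^5/120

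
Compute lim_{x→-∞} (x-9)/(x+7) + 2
Evaluate the dominant behaviour as x → -∞; each term tends to a finite value or vanishes.
Limit = 3.

Final answer: 3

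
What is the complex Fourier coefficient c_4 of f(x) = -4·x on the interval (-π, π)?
Compute the real Fourier coefficients first: a_4 = 0, b_4 = 2.
Then c_4 = (a_4 − i·b_4)/2 = -i.

Final answer: -i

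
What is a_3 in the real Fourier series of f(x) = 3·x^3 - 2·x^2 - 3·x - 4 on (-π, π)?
a_3 = (1/π) ∫_{-π}^{π} f(x)·cos(3x) dx.
Evaluate the integral (use parity and integration by parts as needed): a_3 = 8/9.

Final answer: 8/9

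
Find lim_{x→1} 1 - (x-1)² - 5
Direct substitution at x = 1 gives -4.

Final answer: -4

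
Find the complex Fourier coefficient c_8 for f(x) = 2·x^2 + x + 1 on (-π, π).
Compute the real Fourier coefficients first: a_8 = 1/8, b_8 = -1/4.
Then c_8 = (a_8 − i·b_8)/2 = 1/16 + i/8.

Final answer: 1/16 + i/8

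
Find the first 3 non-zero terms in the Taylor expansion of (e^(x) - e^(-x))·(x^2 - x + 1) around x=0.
7·x^3/3 - 2·x^2 + 2·x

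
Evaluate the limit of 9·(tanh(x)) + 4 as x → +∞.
Evaluate the dominant behaviour as x → +∞; each term tends to a finite value or vanishes.
Limit = 13.

Final answer: 13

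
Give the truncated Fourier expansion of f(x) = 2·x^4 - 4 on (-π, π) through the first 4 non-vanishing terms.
(96 - 16·π^2)·cos(x) + (-6 + 4·π^2)·cos(2·x) + (32/27 - 16·π^2/9)·cos(3·x) - 4 + 2·π^4/5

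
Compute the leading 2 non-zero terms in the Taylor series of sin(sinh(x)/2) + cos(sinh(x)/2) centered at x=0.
x/2 + 1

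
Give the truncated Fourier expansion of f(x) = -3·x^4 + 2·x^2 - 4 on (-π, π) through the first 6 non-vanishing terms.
(-152 + 24·π^2)·cos(x) + (11 - 6·π^2)·cos(2·x) + (-8/3 + 8·π^2/3)·cos(3·x) + (17/16 - 3·π^2/2)·cos(4·x) + (-344/625 + 24·π^2/25)·cos(5·x) - 3·π^4/5 - 4 + 2·π^2/3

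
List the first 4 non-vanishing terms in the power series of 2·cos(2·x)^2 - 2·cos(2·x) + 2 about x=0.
-248·x^6/45 + 28·x^4/3 - 4·x^2 + 2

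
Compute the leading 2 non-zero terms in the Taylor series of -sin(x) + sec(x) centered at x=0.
1 - x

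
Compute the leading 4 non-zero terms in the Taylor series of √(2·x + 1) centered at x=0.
x^3/2 - x^2/2 + x + 1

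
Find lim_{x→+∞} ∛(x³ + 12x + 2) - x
This is an ∞ − ∞ indeterminate form.
Multiply by (A² + AB + B²)/(A² + AB + B²) where A = ∛(x³+12x + 2), B = x to use A³ − B³ = (A−B)(A²+AB+B²); the x³ terms cancel, leaving (12x + 2)/(A²+AB+B²) with denominator ~ 3x², so the limit is 0.
Limit = 0.

Final answer: 0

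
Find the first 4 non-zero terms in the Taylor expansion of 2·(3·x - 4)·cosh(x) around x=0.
3·x^3 - 4·x^2 + 6·x - 8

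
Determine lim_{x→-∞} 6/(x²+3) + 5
Evaluate the dominant behaviour as x → -∞; each term tends to a finite value or vanishes.
Limit = 5.

Final answer: 5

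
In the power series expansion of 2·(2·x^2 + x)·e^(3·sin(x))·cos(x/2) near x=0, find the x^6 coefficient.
Expand to order 6: 2·(2·x^2 + x)·e^(3·sin(x))·cos(x/2) = 3721·x^6/960 + 3289·x^5/192 + 99·x^4/4 + 83·x^3/4 + 10·x^2 + 2·x + O(x^7).
The coefficient of x^6 is 3721/960.

Final answer: 3721/960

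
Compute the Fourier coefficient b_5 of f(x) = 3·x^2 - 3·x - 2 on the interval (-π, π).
b_5 = (1/π) ∫_{-π}^{π} f(x)·sin(5x) dx.
Evaluate the integral (use parity and integration by parts as needed): b_5 = -6/5.

Final answer: -6/5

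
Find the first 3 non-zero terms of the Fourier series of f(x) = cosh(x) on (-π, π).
-cos(x)·sinh(π)/π + 2·cos(2·x)·sinh(π)/(5·π) + sinh(π)/π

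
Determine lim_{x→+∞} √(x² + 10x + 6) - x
This is an ∞ − ∞ indeterminate form.
Multiply and divide by the conjugate √(x²+10x + 6) + x; the x² terms cancel, leaving (10x + 6)/(√(x²+10x + 6)+x) → 10/2 = 5.
Limit = 5.

Final answer: 5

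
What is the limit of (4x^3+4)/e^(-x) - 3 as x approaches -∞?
The quotient is an ∞/∞ indeterminate form as x → -∞.
Compare growth rates of the dominant terms (exponentials ≫ polynomials ≫ logarithms), or apply L'Hôpital's rule; the quotient → 0.
Adding the constant: 0 - 3 = -3. Limit = -3.

Final answer: -3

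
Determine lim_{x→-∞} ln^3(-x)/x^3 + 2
The quotient is an ∞/∞ indeterminate form as x → -∞.
Compare growth rates of the dominant terms (exponentials ≫ polynomials ≫ logarithms), or apply L'Hôpital's rule; the quotient → 0.
Adding the constant: 0 + 2 = 2. Limit = 2.

Final answer: 2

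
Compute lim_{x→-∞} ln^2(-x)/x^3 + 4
The quotient is an ∞/∞ indeterminate form as x → -∞.
Compare growth rates of the dominant terms (exponentials ≫ polynomials ≫ logarithms), or apply L'Hôpital's rule; the quotient → 0.
Adding the constant: 0 + 4 = 4. Limit = 4.

Final answer: 4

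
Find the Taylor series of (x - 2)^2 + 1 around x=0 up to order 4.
x^2 - 4·x + 5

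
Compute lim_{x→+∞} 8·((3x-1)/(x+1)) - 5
Evaluate the dominant behaviour as x → +∞; each term tends to a finite value or vanishes.
Limit = 19.

Final answer: 19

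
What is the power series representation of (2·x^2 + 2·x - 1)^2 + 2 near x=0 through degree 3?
8·x^3 - 4·x + 3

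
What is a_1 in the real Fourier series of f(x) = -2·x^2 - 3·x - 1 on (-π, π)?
a_1 = (1/π) ∫_{-π}^{π} f(x)·cos(1x) dx.
Evaluate the integral (use parity and integration by parts as needed): a_1 = 8.

Final answer: 8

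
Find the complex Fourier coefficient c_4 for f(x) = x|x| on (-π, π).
Compute the real Fourier coefficients first: a_4 = 0, b_4 = -π/2.
Then c_4 = (a_4 − i·b_4)/2 = i·π/4.

Final answer: i·π/4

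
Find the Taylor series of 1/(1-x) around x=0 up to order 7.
x^7 + x^6 + x^5 + x^4 + x^3 + x^2 + x + 1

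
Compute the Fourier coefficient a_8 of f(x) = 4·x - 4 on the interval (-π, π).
a_8 = (1/π) ∫_{-π}^{π} f(x)·cos(8x) dx.
Evaluate the integral (use parity and integration by parts as needed): a_8 = 0.

Final answer: 0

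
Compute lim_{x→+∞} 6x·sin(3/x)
As x → +∞: let u = 3/x → 0⁺; then 6·x·sin(3/x) = 6·3·sin(u)/u → 6·3·1 = 18.
Limit = 18.

Final answer: 18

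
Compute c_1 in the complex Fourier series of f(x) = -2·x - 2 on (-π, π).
Compute the real Fourier coefficients first: a_1 = 0, b_1 = -4.
Then c_1 = (a_1 − i·b_1)/2 = 2·i.

Final answer: 2·i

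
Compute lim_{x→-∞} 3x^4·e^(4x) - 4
The product is a 0·∞ indeterminate form at x → -∞.
Rewrite the product as 3x^4 / e^(-4x) (an ∞/∞ form) and apply L'Hôpital, or use the standard hierarchy e^(4|x|) ≫ |x^4| as x → -∞.
The indeterminate product → 0, so the limit = -4.

Final answer: -4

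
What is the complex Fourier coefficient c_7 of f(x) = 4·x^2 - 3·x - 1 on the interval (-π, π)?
Compute the real Fourier coefficients first: a_7 = -16/49, b_7 = -6/7.
Then c_7 = (a_7 − i·b_7)/2 = -8/49 + 3·i/7.

Final answer: -8/49 + 3·i/7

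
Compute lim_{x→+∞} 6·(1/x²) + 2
Evaluate the dominant behaviour as x → +∞; each term tends to a finite value or vanishes.
Limit = 2.

Final answer: 2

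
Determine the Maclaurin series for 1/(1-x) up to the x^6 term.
x^6 + x^5 + x^4 + x^3 + x^2 + x + 1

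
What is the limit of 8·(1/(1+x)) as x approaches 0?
Direct substitution at x = 0 gives 8.

Final answer: 8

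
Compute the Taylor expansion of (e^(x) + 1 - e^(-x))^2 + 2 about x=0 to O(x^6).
x^5/30 + 4·x^4/3 + 2·x^3/3 + 4·x^2 + 4·x + 3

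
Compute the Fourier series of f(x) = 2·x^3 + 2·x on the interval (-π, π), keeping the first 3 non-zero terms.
(-20 + 4·π^2)·sin(x) + (1 - 2·π^2)·sin(2·x) + (4/9 + 4·π^2/3)·sin(3·x)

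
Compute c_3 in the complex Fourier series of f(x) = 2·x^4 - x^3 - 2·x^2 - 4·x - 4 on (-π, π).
Compute the real Fourier coefficients first: a_3 = 56/27 - 16·π^2/9, b_3 = -2·π^2/3 - 20/9.
Then c_3 = (a_3 − i·b_3)/2 = -8·π^2/9 + 28/27 + 10·i/9 + i·π^2/3.

Final answer: -8·π^2/9 + 28/27 + 10·i/9 + i·π^2/3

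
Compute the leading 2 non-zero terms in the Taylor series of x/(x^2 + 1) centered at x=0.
-x^3 + x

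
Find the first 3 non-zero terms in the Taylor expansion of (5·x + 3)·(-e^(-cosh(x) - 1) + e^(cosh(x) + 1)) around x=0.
x^2·(3·e^(-2)/2 + 3·e^(2)/2) + x·(-5·e^(-2) + 5·e^(2)) - 3·e^(-2) + 3·e^(2)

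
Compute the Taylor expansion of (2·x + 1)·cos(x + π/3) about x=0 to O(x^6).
x^5·(1/24 - √(3)/240) + x^4·(1/48 + √(3)/6) + x^3·(-1/2 + √(3)/12) + x^2·(-√(3) - 1/4) + x·(1 - √(3)/2) + 1/2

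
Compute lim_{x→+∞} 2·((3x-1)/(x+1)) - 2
Evaluate the dominant behaviour as x → +∞; each term tends to a finite value or vanishes.
Limit = 4.

Final answer: 4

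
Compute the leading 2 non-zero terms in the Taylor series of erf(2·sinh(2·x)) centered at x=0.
-112·x^3/(3·√(π)) + 8·x/√(π)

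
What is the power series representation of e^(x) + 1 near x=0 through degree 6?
x^6/720 + x^5/120 + x^4/24 + x^3/6 + x^2/2 + x + 2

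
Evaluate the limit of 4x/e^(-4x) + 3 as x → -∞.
The quotient is an ∞/∞ indeterminate form as x → -∞.
Compare growth rates of the dominant terms (exponentials ≫ polynomials ≫ logarithms), or apply L'Hôpital's rule; the quotient → 0.
Adding the constant: 0 + 3 = 3. Limit = 3.

Final answer: 3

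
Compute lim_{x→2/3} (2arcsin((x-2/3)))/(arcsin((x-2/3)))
Both numerator and denominator → 0 as x → 2/3; this is a 0/0 indeterminate form.
Expand each to leading order near x = 2/3: numerator ~ 2·(x - 2/3), denominator ~ (x - 2/3).
The limit of the ratio is 2.

Final answer: 2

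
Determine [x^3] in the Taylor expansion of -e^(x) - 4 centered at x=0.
Expand to order 3: -e^(x) - 4 = -x^3/6 - x^2/2 - x - 5 + O(x^4).
The coefficient of x^3 is -1/6.

Final answer: -1/6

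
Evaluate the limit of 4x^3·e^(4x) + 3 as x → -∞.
The product is a 0·∞ indeterminate form at x → -∞.
Rewrite the product as 4x^3 / e^(-4x) (an ∞/∞ form) and apply L'Hôpital, or use the standard hierarchy e^(4|x|) ≫ |x^3| as x → -∞.
The indeterminate product → 0, so the limit = 3.

Final answer: 3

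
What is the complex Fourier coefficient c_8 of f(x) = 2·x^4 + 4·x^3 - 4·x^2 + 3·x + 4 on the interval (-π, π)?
Compute the real Fourier coefficients first: a_8 = -35/128 + π^2/4, b_8 = -π^2 - 21/32.
Then c_8 = (a_8 − i·b_8)/2 = -35/256 + π^2/8 + 21·i/64 + i·π^2/2.

Final answer: -35/256 + π^2/8 + 21·i/64 + i·π^2/2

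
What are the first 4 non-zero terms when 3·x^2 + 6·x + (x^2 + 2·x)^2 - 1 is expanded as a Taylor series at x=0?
4·x^3 + 7·x^2 + 6·x - 1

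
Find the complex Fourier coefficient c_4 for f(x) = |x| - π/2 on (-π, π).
Compute the real Fourier coefficients first: a_4 = 0, b_4 = 0.
Then c_4 = (a_4 − i·b_4)/2 = 0.

Final answer: 0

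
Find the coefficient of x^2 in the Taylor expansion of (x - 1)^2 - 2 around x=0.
Expand to order 2: (x - 1)^2 - 2 = x^2 - 2·x - 1 + O(x^3).
The coefficient of x^2 is 1.

Final answer: 1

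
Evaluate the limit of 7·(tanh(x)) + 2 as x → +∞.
Evaluate the dominant behaviour as x → +∞; each term tends to a finite value or vanishes.
Limit = 9.

Final answer: 9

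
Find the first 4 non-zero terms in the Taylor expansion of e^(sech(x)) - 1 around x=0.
-151·e·x^6/720 + e·x^4/3 - e·x^2/2 - 1 + e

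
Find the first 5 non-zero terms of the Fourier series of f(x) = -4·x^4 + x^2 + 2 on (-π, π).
(-196 + 32·π^2)·cos(x) + (13 - 8·π^2)·cos(2·x) + (-76/27 + 32·π^2/9)·cos(3·x) + (1 - 2·π^2)·cos(4·x) - 4·π^4/5 + 2 + π^2/3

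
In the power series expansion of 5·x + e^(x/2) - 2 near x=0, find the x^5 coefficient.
Expand to order 5: 5·x + e^(x/2) - 2 = x^5/3840 + x^4/384 + x^3/48 + x^2/8 + 11·x/2 - 1 + O(x^6).
The coefficient of x^5 is 1/3840.

Final answer: 1/3840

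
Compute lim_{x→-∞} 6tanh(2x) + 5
Evaluate the dominant behaviour as x → -∞; each term tends to a finite value or vanishes.
Limit = -1.

Final answer: -1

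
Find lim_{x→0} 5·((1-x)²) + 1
Direct substitution at x = 0 gives 6.

Final answer: 6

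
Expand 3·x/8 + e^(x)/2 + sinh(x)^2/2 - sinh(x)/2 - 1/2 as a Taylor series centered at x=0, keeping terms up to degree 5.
3·x^4/16 + 3·x^2/4 + 3·x/8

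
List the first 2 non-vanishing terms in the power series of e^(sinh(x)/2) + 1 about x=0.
x/2 + 2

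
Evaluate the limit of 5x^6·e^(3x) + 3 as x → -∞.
The product is a 0·∞ indeterminate form at x → -∞.
Rewrite the product as 5x^6 / e^(-3x) (an ∞/∞ form) and apply L'Hôpital, or use the standard hierarchy e^(3|x|) ≫ |x^6| as x → -∞.
The indeterminate product → 0, so the limit = 3.

Final answer: 3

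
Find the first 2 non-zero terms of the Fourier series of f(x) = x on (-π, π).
2·sin(x) - sin(2·x)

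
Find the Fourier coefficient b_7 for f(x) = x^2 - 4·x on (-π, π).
b_7 = (1/π) ∫_{-π}^{π} f(x)·sin(7x) dx.
Evaluate the integral (use parity and integration by parts as needed): b_7 = -8/7.

Final answer: -8/7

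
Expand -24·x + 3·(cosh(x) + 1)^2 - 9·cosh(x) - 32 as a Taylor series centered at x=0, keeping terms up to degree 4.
7·x^4/8 + 3·x^2/2 - 24·x - 29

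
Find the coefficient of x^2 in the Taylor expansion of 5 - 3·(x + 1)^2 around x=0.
Expand to order 2: 5 - 3·(x + 1)^2 = -3·x^2 - 6·x + 2 + O(x^3).
The coefficient of x^2 is -3.

Final answer: -3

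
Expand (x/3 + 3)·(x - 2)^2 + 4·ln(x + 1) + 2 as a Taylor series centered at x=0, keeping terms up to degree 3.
5·x^3/3 - x^2/3 - 20·x/3 + 14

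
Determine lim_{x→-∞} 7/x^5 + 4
Evaluate the dominant behaviour as x → -∞; each term tends to a finite value or vanishes.
Limit = 4.

Final answer: 4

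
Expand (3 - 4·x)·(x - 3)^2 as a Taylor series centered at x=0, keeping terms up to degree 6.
-4·x^3 + 27·x^2 - 54·x + 27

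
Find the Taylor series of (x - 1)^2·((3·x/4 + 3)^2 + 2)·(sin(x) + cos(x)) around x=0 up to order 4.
193·x^4/32 + 617·x^3/48 - 327·x^2/16 - 13·x/2 + 11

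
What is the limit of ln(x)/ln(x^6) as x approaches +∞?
This is an ∞/∞ indeterminate form as x → +∞.
Write ln(x^6) = 6·ln(x), reducing the quotient to 1/6.
Limit = 1/6.

Final answer: 1/6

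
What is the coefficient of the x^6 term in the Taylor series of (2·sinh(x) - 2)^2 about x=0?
Expand to order 6: (2·sinh(x) - 2)^2 = 8·x^6/45 - x^5/15 + 4·x^4/3 - 4·x^3/3 + 4·x^2 - 8·x + 4 + O(x^7).
The coefficient of x^6 is 8/45.

Final answer: 8/45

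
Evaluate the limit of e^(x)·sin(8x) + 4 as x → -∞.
Evaluate the dominant behaviour as x → -∞; each term tends to a finite value or vanishes.
Limit = 4.

Final answer: 4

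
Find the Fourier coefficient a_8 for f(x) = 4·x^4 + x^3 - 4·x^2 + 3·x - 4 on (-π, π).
a_8 = (1/π) ∫_{-π}^{π} f(x)·cos(8x) dx.
Evaluate the integral (use parity and integration by parts as needed): a_8 = -19/64 + π^2/2.

Final answer: -19/64 + π^2/2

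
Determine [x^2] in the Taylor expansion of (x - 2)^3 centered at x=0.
Expand to order 2: (x - 2)^3 = -6·x^2 + 12·x - 8 + O(x^3).
The coefficient of x^2 is -6.

Final answer: -6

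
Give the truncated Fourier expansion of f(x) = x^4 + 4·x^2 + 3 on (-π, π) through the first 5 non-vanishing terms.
(32 - 8·π^2)·cos(x) + (1 + 2·π^2)·cos(2·x) + (-8·π^2/9 - 32/27)·cos(3·x) + (13/16 + π^2/2)·cos(4·x) + 3 + 4·π^2/3 + π^4/5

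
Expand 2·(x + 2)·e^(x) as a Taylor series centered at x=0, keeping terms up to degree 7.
x^7/280 + x^6/45 + 7·x^5/60 + x^4/2 + 5·x^3/3 + 4·x^2 + 6·x + 4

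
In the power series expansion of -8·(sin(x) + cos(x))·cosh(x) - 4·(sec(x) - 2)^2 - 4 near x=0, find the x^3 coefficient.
Expand to order 3: -8·(sin(x) + cos(x))·cosh(x) - 4·(sec(x) - 2)^2 - 4 = -8·x^3/3 + 4·x^2 - 8·x - 16 + O(x^4).
The coefficient of x^3 is -8/3.

Final answer: -8/3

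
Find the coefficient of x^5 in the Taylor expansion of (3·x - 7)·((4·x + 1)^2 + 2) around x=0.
Expand to order 5: (3·x - 7)·((4·x + 1)^2 + 2) = 48·x^3 - 88·x^2 - 47·x - 21 + O(x^6).
The coefficient of x^5 is 0.

Final answer: 0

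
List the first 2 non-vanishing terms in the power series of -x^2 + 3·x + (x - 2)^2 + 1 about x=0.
5 - x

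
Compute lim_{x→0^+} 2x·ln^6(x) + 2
The product is a 0·∞ indeterminate form at x → 0⁺.
Rewrite the product as 2·ln^6(x) / x^(-1) and apply L'Hôpital, or use the standard hierarchy x^(-1) ≫ |ln x|^6 as x → 0⁺.
The indeterminate product → 0, so the limit = 2.

Final answer: 2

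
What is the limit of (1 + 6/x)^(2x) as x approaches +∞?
As x → +∞: write (1 + 6/x)^(2x) = ((1 + 6/x)^x)^2 → (e^6)^2 = e^12.
Limit = e^(12).

Final answer: e^(12)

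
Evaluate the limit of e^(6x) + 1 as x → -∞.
Evaluate the dominant behaviour as x → -∞; each term tends to a finite value or vanishes.
Limit = 1.

Final answer: 1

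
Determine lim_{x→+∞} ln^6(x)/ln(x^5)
This is an ∞/∞ indeterminate form as x → +∞.
Write ln(x^5) = 5·ln(x), reducing the quotient to ln^5(x)/5 → ∞.
Limit = ∞.

Final answer: ∞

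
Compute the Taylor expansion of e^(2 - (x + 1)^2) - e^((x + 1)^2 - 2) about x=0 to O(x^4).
x^3·(-10·e^(-1)/3 + 2·e/3) + x^2·(e - 3·e^(-1)) + x·(-2·e - 2·e^(-1)) - e^(-1) + e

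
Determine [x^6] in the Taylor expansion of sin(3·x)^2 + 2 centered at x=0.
Expand to order 6: sin(3·x)^2 + 2 = 162·x^6/5 - 27·x^4 + 9·x^2 + 2 + O(x^7).
The coefficient of x^6 is 162/5.

Final answer: 162/5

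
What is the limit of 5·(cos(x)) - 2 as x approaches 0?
Direct substitution at x = 0 gives 3.

Final answer: 3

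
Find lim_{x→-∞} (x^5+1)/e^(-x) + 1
The quotient is an ∞/∞ indeterminate form as x → -∞.
Compare growth rates of the dominant terms (exponentials ≫ polynomials ≫ logarithms), or apply L'Hôpital's rule; the quotient → 0.
Adding the constant: 0 + 1 = 1. Limit = 1.

Final answer: 1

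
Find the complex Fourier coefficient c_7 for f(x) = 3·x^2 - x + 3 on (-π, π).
Compute the real Fourier coefficients first: a_7 = -12/49, b_7 = -2/7.
Then c_7 = (a_7 − i·b_7)/2 = -6/49 + i/7.

Final answer: -6/49 + i/7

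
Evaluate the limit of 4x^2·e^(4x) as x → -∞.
This is a 0·∞ indeterminate form at x → -∞.
Rewrite the product as 4x^2 / e^(-4x) (an ∞/∞ form) and apply L'Hôpital, or use the standard hierarchy e^(4|x|) ≫ |x^2| as x → -∞.
The indeterminate product → 0, so the limit = 0.

Final answer: 0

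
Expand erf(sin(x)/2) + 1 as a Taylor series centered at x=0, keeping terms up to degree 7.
-199·x^7/(13440·√(π)) + 9·x^5/(160·√(π)) - x^3/(4·√(π)) + x/√(π) + 1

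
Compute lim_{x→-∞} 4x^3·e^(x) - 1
The product is a 0·∞ indeterminate form at x → -∞.
Rewrite the product as 4x^3 / e^(-x) (an ∞/∞ form) and apply L'Hôpital, or use the standard hierarchy e^(|x|) ≫ |x^3| as x → -∞.
The indeterminate product → 0, so the limit = -1.

Final answer: -1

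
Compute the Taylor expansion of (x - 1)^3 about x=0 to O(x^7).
x^3 - 3·x^2 + 3·x - 1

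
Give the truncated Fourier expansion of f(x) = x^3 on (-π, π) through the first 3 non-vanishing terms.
(-12 + 2·π^2)·sin(x) + (3/2 - π^2)·sin(2·x) + (-4/9 + 2·π^2/3)·sin(3·x)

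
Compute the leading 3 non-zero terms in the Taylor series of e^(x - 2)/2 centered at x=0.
x^2·e^(-2)/4 + x·e^(-2)/2 + e^(-2)/2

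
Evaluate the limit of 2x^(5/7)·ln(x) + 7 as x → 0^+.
The product is a 0·∞ indeterminate form at x → 0⁺.
Rewrite the product as 2·ln(x) / x^(-5/7) and apply L'Hôpital, or use the standard hierarchy x^(-5/7) ≫ |ln x| as x → 0⁺.
The indeterminate product → 0, so the limit = 7.

Final answer: 7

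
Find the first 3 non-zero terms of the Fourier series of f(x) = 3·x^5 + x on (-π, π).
(-120·π^2 + 6·π^4 + 722)·sin(x) + (-3·π^4 - 47/2 + 15·π^2)·sin(2·x) + (-40·π^2/9 + 98/27 + 2·π^4)·sin(3·x)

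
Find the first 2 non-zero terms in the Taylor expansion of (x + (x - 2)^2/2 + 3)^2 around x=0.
25 - 10·x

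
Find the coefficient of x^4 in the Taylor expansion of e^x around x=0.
Expand to order 4: e^x = x^4/24 + x^3/6 + x^2/2 + x + 1 + O(x^5).
The coefficient of x^4 is 1/24.

Final answer: 1/24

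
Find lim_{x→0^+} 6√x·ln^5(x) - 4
The product is a 0·∞ indeterminate form at x → 0⁺.
Rewrite the product as 6·ln^5(x) / x^(-1/2) and apply L'Hôpital, or use the standard hierarchy x^(-1/2) ≫ |ln x|^5 as x → 0⁺.
The indeterminate product → 0, so the limit = -4.

Final answer: -4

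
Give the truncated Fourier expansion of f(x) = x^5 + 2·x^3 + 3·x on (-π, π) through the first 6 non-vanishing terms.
(-36·π^2 + 2·π^4 + 222)·sin(x) + (-π^4 - 15/2 + 3·π^2)·sin(2·x) + (-4·π^2/27 + 170/81 + 2·π^4/3)·sin(3·x) + (-π^4/2 - 3·π^2/8 - 87/64)·sin(4·x) + (678/625 + 12·π^2/25 + 2·π^4/5)·sin(5·x) + (-π^4/3 - 13·π^2/27 - 149/162)·sin(6·x)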